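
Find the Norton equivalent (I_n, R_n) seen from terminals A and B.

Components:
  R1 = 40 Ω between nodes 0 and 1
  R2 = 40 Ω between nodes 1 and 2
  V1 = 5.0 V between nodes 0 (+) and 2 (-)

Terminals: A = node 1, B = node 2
Find the Thévenin equivalent first; then I_n = V_th/R_th and R_n = R_th.
Step 1 — V_th is the open-circuit voltage V_A - V_B (nothing connected across the terminals).
Nodal analysis, taking node 2 as the 0 V reference.
Source V1 fixes V_0 = 5 V.
KCL at each unknown node (sum of currents leaving = 0; resistances in Ω):
  Node 1: (V_1 - 5)/40 + (V_1 - 0)/40 = 0
Collecting terms: 0.05 × V_1 = 0.125  =>  V_1 = 2.5 V
V_th = V_1 - V_2 = 2.5 - 0 = 2.5 V
Step 2 — R_th: zero the source — replace V1 by a short circuit (node 2 merges into node 0) — and find the resistance seen between A (node 1) and B (node 0).
Reduce the network between node 1 (A) and node 0 (B) by series/parallel combination:
  Rp1 = R1 ‖ R2 (parallel, both between nodes 0 and 1) = 1/(1/40 + 1/40) = 20 Ω
R_th = 20 Ω
I_n = V_th/R_th = 2.5/20 = 0.125 A, and R_n = R_th = 20 Ω

Final answer: I_n = 0.125 A, R_n = 20 Ω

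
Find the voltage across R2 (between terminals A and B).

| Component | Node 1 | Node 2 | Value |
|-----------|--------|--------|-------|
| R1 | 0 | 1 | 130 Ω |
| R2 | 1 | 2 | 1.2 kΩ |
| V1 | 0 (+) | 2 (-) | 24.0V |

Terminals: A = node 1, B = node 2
R1 and R2 are in series across V1 (node 0 → node 1 → node 2), and the output A–B is taken across R2, so this is a voltage divider.
Series current: I = V1/(R1 + R2) = 24/(130 + 1200) = 24/1330 = 0.01805 A
V_R2 = I × R2 = V1 × R2/(R1 + R2) = 24 × 1200/1330 = 21.65 V

Final answer: 21.65 V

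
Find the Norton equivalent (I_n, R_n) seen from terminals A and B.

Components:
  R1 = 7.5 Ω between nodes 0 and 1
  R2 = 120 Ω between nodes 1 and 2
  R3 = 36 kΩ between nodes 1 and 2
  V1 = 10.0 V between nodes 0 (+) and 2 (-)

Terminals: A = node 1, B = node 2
Find the Thévenin equivalent first; then I_n = V_th/R_th and R_n = R_th.
Step 1 — V_th is the open-circuit voltage V_A - V_B (nothing connected across the terminals).
Nodal analysis, taking node 2 as the 0 V reference.
Source V1 fixes V_0 = 10 V.
KCL at each unknown node (sum of currents leaving = 0; resistances in Ω):
  Node 1: (V_1 - 10)/7.5 + (V_1 - 0)/120 + (V_1 - 0)/36000 = 0
Collecting terms: 0.1417 × V_1 = 1.333  =>  V_1 = 9.41 V
V_th = V_1 - V_2 = 9.41 - 0 = 9.41 V
Step 2 — R_th: zero the source — replace V1 by a short circuit (node 2 merges into node 0) — and find the resistance seen between A (node 1) and B (node 0).
Reduce the network between node 1 (A) and node 0 (B) by series/parallel combination:
  Rp1 = R1 ‖ R2 ‖ R3 (parallel, all between nodes 0 and 1) = 1/(1/7.5 + 1/120 + 1/36000) = 7.057 Ω
R_th = 7.057 Ω
I_n = V_th/R_th = 9.41/7.057 = 1.333 A, and R_n = R_th = 7.057 Ω

Final answer: I_n = 1.333 A, R_n = 7.057 Ω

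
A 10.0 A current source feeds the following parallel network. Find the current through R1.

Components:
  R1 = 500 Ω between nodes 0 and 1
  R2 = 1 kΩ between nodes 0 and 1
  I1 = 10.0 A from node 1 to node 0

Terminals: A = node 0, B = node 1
All resistors sit directly between nodes 0 and 1, so they are in parallel and share one voltage V; the full source current 10 A splits among them.
1/R_par = 1/500 + 1/1000 = 0.003 S  =>  R_par = 333.3 Ω
V = I × R_par = 10 × 333.3 = 3333 V
I_R1 = V/R1 = 3333/500 = 6.667 A

Final answer: 6.667 A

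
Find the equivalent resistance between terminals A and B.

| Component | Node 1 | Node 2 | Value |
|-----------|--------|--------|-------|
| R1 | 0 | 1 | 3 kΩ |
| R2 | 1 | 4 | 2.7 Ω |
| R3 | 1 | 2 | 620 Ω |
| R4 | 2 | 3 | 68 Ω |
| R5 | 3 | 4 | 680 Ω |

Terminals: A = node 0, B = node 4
Reduce the network between node 0 (A) and node 4 (B) by series/parallel combination:
  Rs1 = R3 + R4 (series, joined only at node 2) = 620 + 68 = 688 Ω
  Rs2 = R5 + Rs1 (series, joined only at node 3) = 680 + 688 = 1368 Ω
  Rp1 = R2 ‖ Rs2 (parallel, both between nodes 1 and 4) = 1/(1/2.7 + 1/1368) = 2.695 Ω
  Rs3 = R1 + Rp1 (series, joined only at node 1) = 3000 + 2.695 = 3003 Ω
R_eq = 3.003 kΩ

Final answer: 3.003 kΩ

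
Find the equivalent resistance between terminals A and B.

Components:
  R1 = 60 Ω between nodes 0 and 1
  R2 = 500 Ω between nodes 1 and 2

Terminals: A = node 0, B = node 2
Reduce the network between node 0 (A) and node 2 (B) by series/parallel combination:
  Rs1 = R1 + R2 (series, joined only at node 1) = 60 + 500 = 560 Ω
R_eq = 560 Ω

Final answer: 560 Ω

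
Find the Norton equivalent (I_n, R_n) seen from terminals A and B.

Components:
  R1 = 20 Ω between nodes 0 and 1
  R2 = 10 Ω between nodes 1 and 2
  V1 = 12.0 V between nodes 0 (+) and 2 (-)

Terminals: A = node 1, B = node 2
Find the Thévenin equivalent first; then I_n = V_th/R_th and R_n = R_th.
Step 1 — V_th is the open-circuit voltage V_A - V_B (nothing connected across the terminals).
Nodal analysis, taking node 2 as the 0 V reference.
Source V1 fixes V_0 = 12 V.
KCL at each unknown node (sum of currents leaving = 0; resistances in Ω):
  Node 1: (V_1 - 12)/20 + (V_1 - 0)/10 = 0
Collecting terms: 0.15 × V_1 = 0.6  =>  V_1 = 4 V
V_th = V_1 - V_2 = 4 - 0 = 4 V
Step 2 — R_th: zero the source — replace V1 by a short circuit (node 2 merges into node 0) — and find the resistance seen between A (node 1) and B (node 0).
Reduce the network between node 1 (A) and node 0 (B) by series/parallel combination:
  Rp1 = R1 ‖ R2 (parallel, both between nodes 0 and 1) = 1/(1/20 + 1/10) = 6.667 Ω
R_th = 6.667 Ω
I_n = V_th/R_th = 4/6.667 = 0.6 A, and R_n = R_th = 6.667 Ω

Final answer: I_n = 0.6 A, R_n = 6.667 Ω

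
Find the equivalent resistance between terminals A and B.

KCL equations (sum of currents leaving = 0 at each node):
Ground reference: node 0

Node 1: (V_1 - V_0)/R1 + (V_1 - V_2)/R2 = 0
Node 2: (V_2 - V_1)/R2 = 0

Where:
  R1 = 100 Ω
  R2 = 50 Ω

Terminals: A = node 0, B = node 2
Reduce the network between node 0 (A) and node 2 (B) by series/parallel combination:
  Rs1 = R1 + R2 (series, joined only at node 1) = 100 + 50 = 150 Ω
R_eq = 150 Ω

Final answer: 150 Ω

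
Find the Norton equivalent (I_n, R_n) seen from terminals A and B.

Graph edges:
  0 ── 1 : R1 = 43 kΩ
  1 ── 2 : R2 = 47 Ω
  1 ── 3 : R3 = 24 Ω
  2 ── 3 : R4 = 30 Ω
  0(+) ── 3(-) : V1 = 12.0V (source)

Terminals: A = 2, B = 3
Find the Thévenin equivalent first; then I_n = V_th/R_th and R_n = R_th.
Step 1 — V_th is the open-circuit voltage V_A - V_B (nothing connected across the terminals).
Nodal analysis, taking node 3 as the 0 V reference.
Source V1 fixes V_0 = 12 V.
KCL at each unknown node (sum of currents leaving = 0; resistances in Ω):
  Node 1: (V_1 - 12)/43000 + (V_1 - V_2)/47 + (V_1 - 0)/24 = 0
  Node 2: (V_2 - V_1)/47 + (V_2 - 0)/30 = 0
Collecting terms (coefficients in siemens):
  0.06297·V_1 - 0.02128·V_2 = 0.0002791
  0.05461·V_2 - 0.02128·V_1 = 0
Determinant D = (0.06297)(0.05461) - (-0.02128)(-0.02128) = 0.002986
V_1 = [(0.0002791)(0.05461) - (-0.02128)(0)]/D = 0.005104 V
V_2 = [(0.06297)(0) - (0.0002791)(-0.02128)]/D = 0.001989 V
V_th = V_2 - V_3 = 0.001989 - 0 = 0.001989 V
Step 2 — R_th: zero the source — replace V1 by a short circuit (node 3 merges into node 0) — and find the resistance seen between A (node 2) and B (node 0).
Reduce the network between node 2 (A) and node 0 (B) by series/parallel combination:
  Rp1 = R1 ‖ R3 (parallel, both between nodes 0 and 1) = 1/(1/43000 + 1/24) = 23.99 Ω
  Rs1 = R2 + Rp1 (series, joined only at node 1) = 47 + 23.99 = 70.99 Ω
  Rp2 = R4 ‖ Rs1 (parallel, both between nodes 0 and 2) = 1/(1/30 + 1/70.99) = 21.09 Ω
R_th = 21.09 Ω
I_n = V_th/R_th = 0.001989/21.09 = 0.0000943 A, and R_n = R_th = 21.09 Ω

Final answer: I_n = 9.43e-05 A, R_n = 21.09 Ω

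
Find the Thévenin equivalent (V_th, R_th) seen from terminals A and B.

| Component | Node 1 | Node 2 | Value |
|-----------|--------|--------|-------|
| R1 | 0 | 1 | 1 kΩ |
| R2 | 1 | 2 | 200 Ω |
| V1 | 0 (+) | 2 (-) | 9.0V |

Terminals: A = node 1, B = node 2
Step 1 — V_th is the open-circuit voltage V_A - V_B (nothing connected across the terminals).
Nodal analysis, taking node 2 as the 0 V reference.
Source V1 fixes V_0 = 9 V.
KCL at each unknown node (sum of currents leaving = 0; resistances in Ω):
  Node 1: (V_1 - 9)/1000 + (V_1 - 0)/200 = 0
Collecting terms: 0.006 × V_1 = 0.009  =>  V_1 = 1.5 V
V_th = V_1 - V_2 = 1.5 - 0 = 1.5 V
Step 2 — R_th: zero the source — replace V1 by a short circuit (node 2 merges into node 0) — and find the resistance seen between A (node 1) and B (node 0).
Reduce the network between node 1 (A) and node 0 (B) by series/parallel combination:
  Rp1 = R1 ‖ R2 (parallel, both between nodes 0 and 1) = 1/(1/1000 + 1/200) = 166.7 Ω
R_th = 166.7 Ω

Final answer: V_th = 1.5 V, R_th = 166.7 Ω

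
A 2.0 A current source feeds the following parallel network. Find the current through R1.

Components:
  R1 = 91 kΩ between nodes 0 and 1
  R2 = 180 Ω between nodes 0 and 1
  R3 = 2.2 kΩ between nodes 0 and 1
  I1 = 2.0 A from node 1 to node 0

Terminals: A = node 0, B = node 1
All resistors sit directly between nodes 0 and 1, so they are in parallel and share one voltage V; the full source current 2 A splits among them.
1/R_par = 1/91000 + 1/180 + 1/2200 = 0.006021 S  =>  R_par = 166.1 Ω
V = I × R_par = 2 × 166.1 = 332.2 V
I_R1 = V/R1 = 332.2/91000 = 0.00365 A

Final answer: 0.00365 A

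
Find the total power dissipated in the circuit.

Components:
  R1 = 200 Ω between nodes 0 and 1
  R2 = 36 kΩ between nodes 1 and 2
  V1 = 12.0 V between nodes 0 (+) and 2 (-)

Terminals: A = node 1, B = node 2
Nodal analysis, taking node 2 as the 0 V reference.
Source V1 fixes V_0 = 12 V.
KCL at each unknown node (sum of currents leaving = 0; resistances in Ω):
  Node 1: (V_1 - 12)/200 + (V_1 - 0)/36000 = 0
Collecting terms: 0.005028 × V_1 = 0.06  =>  V_1 = 11.93 V
Power in each resistor, P = (ΔV)²/R:
  P_R1 = (12 - 11.93)²/200 = 0.00002198 W
  P_R2 = (11.93 - 0)²/36000 = 0.003956 W
P_total = P_R1 + P_R2 = 0.003978 W

Final answer: 0.003978 W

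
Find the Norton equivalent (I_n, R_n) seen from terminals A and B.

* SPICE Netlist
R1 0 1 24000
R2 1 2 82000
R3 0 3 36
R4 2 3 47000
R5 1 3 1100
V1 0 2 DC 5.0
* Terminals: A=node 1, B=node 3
Find the Thévenin equivalent first; then I_n = V_th/R_th and R_n = R_th.
Step 1 — V_th is the open-circuit voltage V_A - V_B (nothing connected across the terminals).
Nodal analysis, taking node 2 as the 0 V reference.
Source V1 fixes V_0 = 5 V.
KCL at each unknown node (sum of currents leaving = 0; resistances in Ω):
  Node 1: (V_1 - 5)/24000 + (V_1 - 0)/82000 + (V_1 - V_3)/1100 = 0
  Node 3: (V_3 - 5)/36 + (V_3 - 0)/47000 + (V_3 - V_1)/1100 = 0
Collecting terms (coefficients in siemens):
  0.000963·V_1 - 0.0009091·V_3 = 0.0002083
  0.02871·V_3 - 0.0009091·V_1 = 0.1389
Determinant D = (0.000963)(0.02871) - (-0.0009091)(-0.0009091) = 0.00002682
V_1 = [(0.0002083)(0.02871) - (-0.0009091)(0.1389)]/D = 4.931 V
V_3 = [(0.000963)(0.1389) - (0.0002083)(-0.0009091)]/D = 4.994 V
V_th = V_1 - V_3 = 4.931 - 4.994 = -0.06299 V
Step 2 — R_th: zero the source — replace V1 by a short circuit (node 2 merges into node 0) — and find the resistance seen between A (node 1) and B (node 3).
Reduce the network between node 1 (A) and node 3 (B) by series/parallel combination:
  Rp1 = R1 ‖ R2 (parallel, both between nodes 0 and 1) = 1/(1/24000 + 1/82000) = 18570 Ω
  Rp2 = R3 ‖ R4 (parallel, both between nodes 0 and 3) = 1/(1/36 + 1/47000) = 35.97 Ω
  Rs1 = Rp1 + Rp2 (series, joined only at node 0) = 18570 + 35.97 = 18600 Ω
  Rp3 = R5 ‖ Rs1 (parallel, both between nodes 1 and 3) = 1/(1/1100 + 1/18600) = 1039 Ω
R_th = 1.039 kΩ
I_n = V_th/R_th = -0.06299/1039 = -0.00006065 A, and R_n = R_th = 1.039 kΩ

Final answer: I_n = -6.065e-05 A, R_n = 1.039 kΩ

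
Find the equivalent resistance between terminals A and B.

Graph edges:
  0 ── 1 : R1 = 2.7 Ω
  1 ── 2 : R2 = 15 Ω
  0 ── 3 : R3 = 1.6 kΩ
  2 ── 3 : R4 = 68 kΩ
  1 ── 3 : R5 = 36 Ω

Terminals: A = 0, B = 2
The network is not a plain series/parallel combination. Inject a 1 A test current into terminal A (node 0) and return it from terminal B (node 2); then R_eq = V_A / (1 A).
Nodal analysis, taking node 2 as the 0 V reference.
Current source I_test pushes 1 A into node 0 and draws it out of node 2.
KCL at each unknown node (sum of currents leaving = 0; resistances in Ω):
  Node 0: (V_0 - V_1)/2.7 + (V_0 - V_3)/1600 - 1 = 0
  Node 1: (V_1 - V_0)/2.7 + (V_1 - 0)/15 + (V_1 - V_3)/36 = 0
  Node 3: (V_3 - V_0)/1600 + (V_3 - V_1)/36 + (V_3 - 0)/68000 = 0
Collecting terms (coefficients in siemens):
  0.371·V_0 - 0.3704·V_1 - 0.000625·V_3 = 1
  0.4648·V_1 - 0.3704·V_0 - 0.02778·V_3 = 0
  0.02842·V_3 - 0.000625·V_0 - 0.02778·V_1 = 0
Solving these 3 simultaneous equations (Gaussian elimination) gives:
  V_0 = 17.69 V, V_1 = 15 V, V_3 = 15.05 V
R_eq = V_0 / 1 A = 17.69 Ω

Final answer: 17.69 Ω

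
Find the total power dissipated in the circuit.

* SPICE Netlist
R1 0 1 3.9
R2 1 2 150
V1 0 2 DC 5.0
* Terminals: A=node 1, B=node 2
Nodal analysis, taking node 2 as the 0 V reference.
Source V1 fixes V_0 = 5 V.
KCL at each unknown node (sum of currents leaving = 0; resistances in Ω):
  Node 1: (V_1 - 5)/3.9 + (V_1 - 0)/150 = 0
Collecting terms: 0.2631 × V_1 = 1.282  =>  V_1 = 4.873 V
Power in each resistor, P = (ΔV)²/R:
  P_R1 = (5 - 4.873)²/3.9 = 0.004116 W
  P_R2 = (4.873 - 0)²/150 = 0.1583 W
P_total = P_R1 + P_R2 = 0.1624 W

Final answer: 0.1624 W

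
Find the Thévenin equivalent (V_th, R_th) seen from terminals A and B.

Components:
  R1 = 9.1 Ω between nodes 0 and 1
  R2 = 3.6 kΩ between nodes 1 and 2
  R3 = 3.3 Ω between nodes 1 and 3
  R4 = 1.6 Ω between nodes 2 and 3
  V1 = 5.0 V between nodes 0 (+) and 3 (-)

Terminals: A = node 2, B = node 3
Step 1 — V_th is the open-circuit voltage V_A - V_B (nothing connected across the terminals).
Nodal analysis, taking node 3 as the 0 V reference.
Source V1 fixes V_0 = 5 V.
KCL at each unknown node (sum of currents leaving = 0; resistances in Ω):
  Node 1: (V_1 - 5)/9.1 + (V_1 - V_2)/3600 + (V_1 - 0)/3.3 = 0
  Node 2: (V_2 - V_1)/3600 + (V_2 - 0)/1.6 = 0
Collecting terms (coefficients in siemens):
  0.4132·V_1 - 0.0002778·V_2 = 0.5495
  0.6253·V_2 - 0.0002778·V_1 = 0
Determinant D = (0.4132)(0.6253) - (-0.0002778)(-0.0002778) = 0.2584
V_1 = [(0.5495)(0.6253) - (-0.0002778)(0)]/D = 1.33 V
V_2 = [(0.4132)(0) - (0.5495)(-0.0002778)]/D = 0.0005907 V
V_th = V_2 - V_3 = 0.0005907 - 0 = 0.0005907 V
Step 2 — R_th: zero the source — replace V1 by a short circuit (node 3 merges into node 0) — and find the resistance seen between A (node 2) and B (node 0).
Reduce the network between node 2 (A) and node 0 (B) by series/parallel combination:
  Rp1 = R1 ‖ R3 (parallel, both between nodes 0 and 1) = 1/(1/9.1 + 1/3.3) = 2.422 Ω
  Rs1 = R2 + Rp1 (series, joined only at node 1) = 3600 + 2.422 = 3602 Ω
  Rp2 = R4 ‖ Rs1 (parallel, both between nodes 0 and 2) = 1/(1/1.6 + 1/3602) = 1.599 Ω
R_th = 1.599 Ω

Final answer: V_th = 0.0005907 V, R_th = 1.599 Ω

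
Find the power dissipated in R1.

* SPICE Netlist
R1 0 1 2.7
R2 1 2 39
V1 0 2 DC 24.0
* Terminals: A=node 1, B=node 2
Nodal analysis, taking node 2 as the 0 V reference.
Source V1 fixes V_0 = 24 V.
KCL at each unknown node (sum of currents leaving = 0; resistances in Ω):
  Node 1: (V_1 - 24)/2.7 + (V_1 - 0)/39 = 0
Collecting terms: 0.396 × V_1 = 8.889  =>  V_1 = 22.45 V
I_R1 = (V_0 - V_1)/R1 = (24 - 22.45)/2.7 = 0.5755 A
P_R1 = I_R1² × R1 = (0.5755)² × 2.7 = 0.8944 W

Final answer: 0.8944 W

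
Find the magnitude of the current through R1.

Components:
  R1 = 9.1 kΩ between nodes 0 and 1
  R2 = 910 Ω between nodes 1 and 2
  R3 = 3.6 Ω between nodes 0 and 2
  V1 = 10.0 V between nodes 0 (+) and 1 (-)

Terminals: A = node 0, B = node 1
Nodal analysis, taking node 1 as the 0 V reference.
Source V1 fixes V_0 = 10 V.
KCL at each unknown node (sum of currents leaving = 0; resistances in Ω):
  Node 2: (V_2 - 0)/910 + (V_2 - 10)/3.6 = 0
Collecting terms: 0.2789 × V_2 = 2.778  =>  V_2 = 9.961 V
I_R1 = (V_0 - V_1)/R1 = (10 - 0)/9100 = 0.001099 A
|I_R1| = 0.001099 A

Final answer: |I_R1| = 0.001099 A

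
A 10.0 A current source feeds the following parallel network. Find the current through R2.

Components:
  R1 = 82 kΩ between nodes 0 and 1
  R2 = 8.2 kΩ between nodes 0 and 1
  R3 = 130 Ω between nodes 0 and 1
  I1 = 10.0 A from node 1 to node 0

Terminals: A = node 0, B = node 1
All resistors sit directly between nodes 0 and 1, so they are in parallel and share one voltage V; the full source current 10 A splits among them.
1/R_par = 1/82000 + 1/8200 + 1/130 = 0.007826 S  =>  R_par = 127.8 Ω
V = I × R_par = 10 × 127.8 = 1278 V
I_R2 = V/R2 = 1278/8200 = 0.1558 A

Final answer: 0.1558 A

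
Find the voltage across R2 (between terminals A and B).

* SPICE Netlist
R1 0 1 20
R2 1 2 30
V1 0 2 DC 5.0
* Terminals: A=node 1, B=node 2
R1 and R2 are in series across V1 (node 0 → node 1 → node 2), and the output A–B is taken across R2, so this is a voltage divider.
Series current: I = V1/(R1 + R2) = 5/(20 + 30) = 5/50 = 0.1 A
V_R2 = I × R2 = V1 × R2/(R1 + R2) = 5 × 30/50 = 3 V

Final answer: 3 V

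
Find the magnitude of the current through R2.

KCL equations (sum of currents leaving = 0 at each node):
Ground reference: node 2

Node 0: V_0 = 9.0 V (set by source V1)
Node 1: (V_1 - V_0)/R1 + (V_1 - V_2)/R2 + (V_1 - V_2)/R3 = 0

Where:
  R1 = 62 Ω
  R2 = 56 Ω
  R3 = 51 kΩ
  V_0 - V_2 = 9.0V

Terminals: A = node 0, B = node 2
Nodal analysis, taking node 2 as the 0 V reference.
Source V1 fixes V_0 = 9 V.
KCL at each unknown node (sum of currents leaving = 0; resistances in Ω):
  Node 1: (V_1 - 9)/62 + (V_1 - 0)/56 + (V_1 - 0)/51000 = 0
Collecting terms: 0.03401 × V_1 = 0.1452  =>  V_1 = 4.269 V
I_R2 = (V_1 - V_2)/R2 = (4.269 - 0)/56 = 0.07623 A
|I_R2| = 0.07623 A

Final answer: |I_R2| = 0.07623 A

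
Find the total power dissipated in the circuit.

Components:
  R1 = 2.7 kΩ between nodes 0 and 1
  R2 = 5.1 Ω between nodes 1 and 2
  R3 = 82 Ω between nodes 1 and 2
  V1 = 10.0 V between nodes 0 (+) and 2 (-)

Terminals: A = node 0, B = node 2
Nodal analysis, taking node 2 as the 0 V reference.
Source V1 fixes V_0 = 10 V.
KCL at each unknown node (sum of currents leaving = 0; resistances in Ω):
  Node 1: (V_1 - 10)/2700 + (V_1 - 0)/5.1 + (V_1 - 0)/82 = 0
Collecting terms: 0.2086 × V_1 = 0.003704  =>  V_1 = 0.01775 V
Power in each resistor, P = (ΔV)²/R:
  P_R1 = (10 - 0.01775)²/2700 = 0.03691 W
  P_R2 = (0.01775 - 0)²/5.1 = 0.00006179 W
  P_R3 = (0.01775 - 0)²/82 = 0.000003843 W
P_total = P_R1 + P_R2 + P_R3 = 0.03697 W

Final answer: 0.03697 W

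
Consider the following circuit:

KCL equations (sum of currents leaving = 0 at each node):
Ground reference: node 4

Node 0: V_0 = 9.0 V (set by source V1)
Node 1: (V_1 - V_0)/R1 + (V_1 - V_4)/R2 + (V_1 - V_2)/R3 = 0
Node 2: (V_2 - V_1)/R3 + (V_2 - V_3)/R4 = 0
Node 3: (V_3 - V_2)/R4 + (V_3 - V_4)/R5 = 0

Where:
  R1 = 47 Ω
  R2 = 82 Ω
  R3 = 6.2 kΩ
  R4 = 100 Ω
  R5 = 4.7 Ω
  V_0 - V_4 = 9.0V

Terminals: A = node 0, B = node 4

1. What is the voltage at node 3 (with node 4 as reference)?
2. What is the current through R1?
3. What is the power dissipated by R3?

Nodal analysis, taking node 4 as the 0 V reference.
Source V1 fixes V_0 = 9 V.
KCL at each unknown node (sum of currents leaving = 0; resistances in Ω):
  Node 1: (V_1 - 9)/47 + (V_1 - 0)/82 + (V_1 - V_2)/6200 = 0
  Node 2: (V_2 - V_1)/6200 + (V_2 - V_3)/100 = 0
  Node 3: (V_3 - V_2)/100 + (V_3 - 0)/4.7 = 0
Collecting terms (coefficients in siemens):
  0.03363·V_1 - 0.0001613·V_2 = 0.1915
  0.01016·V_2 - 0.0001613·V_1 - 0.01·V_3 = 0
  0.2228·V_3 - 0.01·V_2 = 0
Solving these 3 simultaneous equations (Gaussian elimination) gives:
  V_1 = 5.694 V, V_2 = 0.09456 V, V_3 = 0.004245 V
Part 1:
  Read off the nodal solution: V_3 = 0.004245 V
Part 2:
  I_R1 = (V_0 - V_1)/R1 = (9 - 5.694)/47 = 0.07034 A
  Magnitude: I_R1 = 0.07034 A
Part 3:
  I_R3 = (V_1 - V_2)/R3 = (5.694 - 0.09456)/6200 = 0.0009031 A
  P_R3 = I_R3² × R3 = (0.0009031)² × 6200 = 0.005057 W

Final answers:
1. V_3 = 0.004245 V
2. I_R1 = 0.07034 A
3. P_R3 = 0.005057 W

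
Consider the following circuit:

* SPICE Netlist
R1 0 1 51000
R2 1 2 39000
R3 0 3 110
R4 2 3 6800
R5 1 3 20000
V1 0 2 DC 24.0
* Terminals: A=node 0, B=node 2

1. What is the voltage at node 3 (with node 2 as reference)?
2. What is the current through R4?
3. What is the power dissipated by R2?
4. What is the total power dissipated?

Nodal analysis, taking node 2 as the 0 V reference.
Source V1 fixes V_0 = 24 V.
KCL at each unknown node (sum of currents leaving = 0; resistances in Ω):
  Node 1: (V_1 - 24)/51000 + (V_1 - 0)/39000 + (V_1 - V_3)/20000 = 0
  Node 3: (V_3 - 24)/110 + (V_3 - 0)/6800 + (V_3 - V_1)/20000 = 0
Collecting terms (coefficients in siemens):
  0.00009525·V_1 - 0.00005·V_3 = 0.0004706
  0.009288·V_3 - 0.00005·V_1 = 0.2182
Determinant D = (0.00009525)(0.009288) - (-0.00005)(-0.00005) = 0.0000008822
V_1 = [(0.0004706)(0.009288) - (-0.00005)(0.2182)]/D = 17.32 V
V_3 = [(0.00009525)(0.2182) - (0.0004706)(-0.00005)]/D = 23.58 V
Part 1:
  Read off the nodal solution: V_3 = 23.58 V
Part 2:
  I_R4 = (V_2 - V_3)/R4 = (0 - 23.58)/6800 = -0.003468 A
  Magnitude: I_R4 = 0.003468 A
Part 3:
  I_R2 = (V_1 - V_2)/R2 = (17.32 - 0)/39000 = 0.0004441 A
  P_R2 = I_R2² × R2 = (0.0004441)² × 39000 = 0.007693 W
Part 4:
  Power in each resistor, P = (ΔV)²/R:
    P_R1 = (24 - 17.32)²/51000 = 0.0008747 W
    P_R2 = (17.32 - 0)²/39000 = 0.007693 W
    P_R3 = (24 - 23.58)²/110 = 0.001573 W
    P_R4 = (0 - 23.58)²/6800 = 0.0818 W
    P_R5 = (17.32 - 23.58)²/20000 = 0.001961 W
  P_total = P_R1 + P_R2 + P_R3 + P_R4 + P_R5 = 0.0939 W

Final answers:
1. V_3 = 23.58 V
2. I_R4 = 0.003468 A
3. P_R2 = 0.007693 W
4. P_total = 0.0939 W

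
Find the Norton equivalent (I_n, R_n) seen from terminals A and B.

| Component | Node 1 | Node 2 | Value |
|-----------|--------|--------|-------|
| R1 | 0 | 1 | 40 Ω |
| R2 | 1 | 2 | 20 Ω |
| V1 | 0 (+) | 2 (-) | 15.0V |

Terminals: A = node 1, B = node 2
Find the Thévenin equivalent first; then I_n = V_th/R_th and R_n = R_th.
Step 1 — V_th is the open-circuit voltage V_A - V_B (nothing connected across the terminals).
Nodal analysis, taking node 2 as the 0 V reference.
Source V1 fixes V_0 = 15 V.
KCL at each unknown node (sum of currents leaving = 0; resistances in Ω):
  Node 1: (V_1 - 15)/40 + (V_1 - 0)/20 = 0
Collecting terms: 0.075 × V_1 = 0.375  =>  V_1 = 5 V
V_th = V_1 - V_2 = 5 - 0 = 5 V
Step 2 — R_th: zero the source — replace V1 by a short circuit (node 2 merges into node 0) — and find the resistance seen between A (node 1) and B (node 0).
Reduce the network between node 1 (A) and node 0 (B) by series/parallel combination:
  Rp1 = R1 ‖ R2 (parallel, both between nodes 0 and 1) = 1/(1/40 + 1/20) = 13.33 Ω
R_th = 13.33 Ω
I_n = V_th/R_th = 5/13.33 = 0.375 A, and R_n = R_th = 13.33 Ω

Final answer: I_n = 0.375 A, R_n = 13.33 Ω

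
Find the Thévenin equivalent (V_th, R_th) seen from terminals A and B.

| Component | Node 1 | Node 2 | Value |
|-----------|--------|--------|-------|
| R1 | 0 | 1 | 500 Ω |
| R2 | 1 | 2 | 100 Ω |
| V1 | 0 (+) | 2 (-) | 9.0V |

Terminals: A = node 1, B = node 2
Step 1 — V_th is the open-circuit voltage V_A - V_B (nothing connected across the terminals).
Nodal analysis, taking node 2 as the 0 V reference.
Source V1 fixes V_0 = 9 V.
KCL at each unknown node (sum of currents leaving = 0; resistances in Ω):
  Node 1: (V_1 - 9)/500 + (V_1 - 0)/100 = 0
Collecting terms: 0.012 × V_1 = 0.018  =>  V_1 = 1.5 V
V_th = V_1 - V_2 = 1.5 - 0 = 1.5 V
Step 2 — R_th: zero the source — replace V1 by a short circuit (node 2 merges into node 0) — and find the resistance seen between A (node 1) and B (node 0).
Reduce the network between node 1 (A) and node 0 (B) by series/parallel combination:
  Rp1 = R1 ‖ R2 (parallel, both between nodes 0 and 1) = 1/(1/500 + 1/100) = 83.33 Ω
R_th = 83.33 Ω

Final answer: V_th = 1.5 V, R_th = 83.33 Ω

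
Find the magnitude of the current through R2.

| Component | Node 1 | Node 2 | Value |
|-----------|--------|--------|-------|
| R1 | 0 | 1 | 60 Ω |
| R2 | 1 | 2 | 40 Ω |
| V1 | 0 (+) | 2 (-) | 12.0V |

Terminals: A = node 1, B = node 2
Nodal analysis, taking node 2 as the 0 V reference.
Source V1 fixes V_0 = 12 V.
KCL at each unknown node (sum of currents leaving = 0; resistances in Ω):
  Node 1: (V_1 - 12)/60 + (V_1 - 0)/40 = 0
Collecting terms: 0.04167 × V_1 = 0.2  =>  V_1 = 4.8 V
I_R2 = (V_1 - V_2)/R2 = (4.8 - 0)/40 = 0.12 A
|I_R2| = 0.12 A

Final answer: |I_R2| = 0.12 A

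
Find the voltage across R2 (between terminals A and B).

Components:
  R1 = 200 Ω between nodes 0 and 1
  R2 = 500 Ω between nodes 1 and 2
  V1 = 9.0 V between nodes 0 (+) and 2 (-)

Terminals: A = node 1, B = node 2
R1 and R2 are in series across V1 (node 0 → node 1 → node 2), and the output A–B is taken across R2, so this is a voltage divider.
Series current: I = V1/(R1 + R2) = 9/(200 + 500) = 9/700 = 0.01286 A
V_R2 = I × R2 = V1 × R2/(R1 + R2) = 9 × 500/700 = 6.429 V

Final answer: 6.429 V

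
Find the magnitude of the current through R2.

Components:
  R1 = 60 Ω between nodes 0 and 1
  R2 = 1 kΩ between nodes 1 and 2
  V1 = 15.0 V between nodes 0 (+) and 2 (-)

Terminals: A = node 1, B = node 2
Nodal analysis, taking node 2 as the 0 V reference.
Source V1 fixes V_0 = 15 V.
KCL at each unknown node (sum of currents leaving = 0; resistances in Ω):
  Node 1: (V_1 - 15)/60 + (V_1 - 0)/1000 = 0
Collecting terms: 0.01767 × V_1 = 0.25  =>  V_1 = 14.15 V
I_R2 = (V_1 - V_2)/R2 = (14.15 - 0)/1000 = 0.01415 A
|I_R2| = 0.01415 A

Final answer: |I_R2| = 0.01415 A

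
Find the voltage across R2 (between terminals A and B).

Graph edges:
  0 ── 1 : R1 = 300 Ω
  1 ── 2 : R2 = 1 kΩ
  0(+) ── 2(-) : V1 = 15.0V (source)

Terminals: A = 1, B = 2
R1 and R2 are in series across V1 (node 0 → node 1 → node 2), and the output A–B is taken across R2, so this is a voltage divider.
Series current: I = V1/(R1 + R2) = 15/(300 + 1000) = 15/1300 = 0.01154 A
V_R2 = I × R2 = V1 × R2/(R1 + R2) = 15 × 1000/1300 = 11.54 V

Final answer: 11.54 V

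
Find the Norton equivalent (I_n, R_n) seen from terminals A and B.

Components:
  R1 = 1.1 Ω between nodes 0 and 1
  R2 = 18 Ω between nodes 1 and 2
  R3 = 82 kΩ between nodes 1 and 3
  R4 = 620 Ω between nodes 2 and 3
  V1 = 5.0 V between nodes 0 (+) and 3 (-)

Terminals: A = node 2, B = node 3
Find the Thévenin equivalent first; then I_n = V_th/R_th and R_n = R_th.
Step 1 — V_th is the open-circuit voltage V_A - V_B (nothing connected across the terminals).
Nodal analysis, taking node 3 as the 0 V reference.
Source V1 fixes V_0 = 5 V.
KCL at each unknown node (sum of currents leaving = 0; resistances in Ω):
  Node 1: (V_1 - 5)/1.1 + (V_1 - V_2)/18 + (V_1 - 0)/82000 = 0
  Node 2: (V_2 - V_1)/18 + (V_2 - 0)/620 = 0
Collecting terms (coefficients in siemens):
  0.9647·V_1 - 0.05556·V_2 = 4.545
  0.05717·V_2 - 0.05556·V_1 = 0
Determinant D = (0.9647)(0.05717) - (-0.05556)(-0.05556) = 0.05206
V_1 = [(4.545)(0.05717) - (-0.05556)(0)]/D = 4.991 V
V_2 = [(0.9647)(0) - (4.545)(-0.05556)]/D = 4.851 V
V_th = V_2 - V_3 = 4.851 - 0 = 4.851 V
Step 2 — R_th: zero the source — replace V1 by a short circuit (node 3 merges into node 0) — and find the resistance seen between A (node 2) and B (node 0).
Reduce the network between node 2 (A) and node 0 (B) by series/parallel combination:
  Rp1 = R1 ‖ R3 (parallel, both between nodes 0 and 1) = 1/(1/1.1 + 1/82000) = 1.1 Ω
  Rs1 = R2 + Rp1 (series, joined only at node 1) = 18 + 1.1 = 19.1 Ω
  Rp2 = R4 ‖ Rs1 (parallel, both between nodes 0 and 2) = 1/(1/620 + 1/19.1) = 18.53 Ω
R_th = 18.53 Ω
I_n = V_th/R_th = 4.851/18.53 = 0.2618 A, and R_n = R_th = 18.53 Ω

Final answer: I_n = 0.2618 A, R_n = 18.53 Ω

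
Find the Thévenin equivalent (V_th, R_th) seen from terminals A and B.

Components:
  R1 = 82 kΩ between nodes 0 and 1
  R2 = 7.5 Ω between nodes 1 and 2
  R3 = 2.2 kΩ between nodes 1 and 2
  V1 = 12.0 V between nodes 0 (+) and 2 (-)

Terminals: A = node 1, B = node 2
Step 1 — V_th is the open-circuit voltage V_A - V_B (nothing connected across the terminals).
Nodal analysis, taking node 2 as the 0 V reference.
Source V1 fixes V_0 = 12 V.
KCL at each unknown node (sum of currents leaving = 0; resistances in Ω):
  Node 1: (V_1 - 12)/82000 + (V_1 - 0)/7.5 + (V_1 - 0)/2200 = 0
Collecting terms: 0.1338 × V_1 = 0.0001463  =>  V_1 = 0.001094 V
V_th = V_1 - V_2 = 0.001094 - 0 = 0.001094 V
Step 2 — R_th: zero the source — replace V1 by a short circuit (node 2 merges into node 0) — and find the resistance seen between A (node 1) and B (node 0).
Reduce the network between node 1 (A) and node 0 (B) by series/parallel combination:
  Rp1 = R1 ‖ R2 ‖ R3 (parallel, all between nodes 0 and 1) = 1/(1/82000 + 1/7.5 + 1/2200) = 7.474 Ω
R_th = 7.474 Ω

Final answer: V_th = 0.001094 V, R_th = 7.474 Ω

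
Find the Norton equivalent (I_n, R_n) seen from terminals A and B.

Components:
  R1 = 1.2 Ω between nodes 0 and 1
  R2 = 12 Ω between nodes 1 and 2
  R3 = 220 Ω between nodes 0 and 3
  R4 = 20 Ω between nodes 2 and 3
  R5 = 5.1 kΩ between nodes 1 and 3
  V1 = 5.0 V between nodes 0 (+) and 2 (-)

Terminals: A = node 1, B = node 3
Find the Thévenin equivalent first; then I_n = V_th/R_th and R_n = R_th.
Step 1 — V_th is the open-circuit voltage V_A - V_B (nothing connected across the terminals).
Nodal analysis, taking node 2 as the 0 V reference.
Source V1 fixes V_0 = 5 V.
KCL at each unknown node (sum of currents leaving = 0; resistances in Ω):
  Node 1: (V_1 - 5)/1.2 + (V_1 - 0)/12 + (V_1 - V_3)/5100 = 0
  Node 3: (V_3 - 5)/220 + (V_3 - 0)/20 + (V_3 - V_1)/5100 = 0
Collecting terms (coefficients in siemens):
  0.9169·V_1 - 0.0001961·V_3 = 4.167
  0.05474·V_3 - 0.0001961·V_1 = 0.02273
Determinant D = (0.9169)(0.05474) - (-0.0001961)(-0.0001961) = 0.05019
V_1 = [(4.167)(0.05474) - (-0.0001961)(0.02273)]/D = 4.545 V
V_3 = [(0.9169)(0.02273) - (4.167)(-0.0001961)]/D = 0.4315 V
V_th = V_1 - V_3 = 4.545 - 0.4315 = 4.113 V
Step 2 — R_th: zero the source — replace V1 by a short circuit (node 2 merges into node 0) — and find the resistance seen between A (node 1) and B (node 3).
Reduce the network between node 1 (A) and node 3 (B) by series/parallel combination:
  Rp1 = R1 ‖ R2 (parallel, both between nodes 0 and 1) = 1/(1/1.2 + 1/12) = 1.091 Ω
  Rp2 = R3 ‖ R4 (parallel, both between nodes 0 and 3) = 1/(1/220 + 1/20) = 18.33 Ω
  Rs1 = Rp1 + Rp2 (series, joined only at node 0) = 1.091 + 18.33 = 19.42 Ω
  Rp3 = R5 ‖ Rs1 (parallel, both between nodes 1 and 3) = 1/(1/5100 + 1/19.42) = 19.35 Ω
R_th = 19.35 Ω
I_n = V_th/R_th = 4.113/19.35 = 0.2126 A, and R_n = R_th = 19.35 Ω

Final answer: I_n = 0.2126 A, R_n = 19.35 Ω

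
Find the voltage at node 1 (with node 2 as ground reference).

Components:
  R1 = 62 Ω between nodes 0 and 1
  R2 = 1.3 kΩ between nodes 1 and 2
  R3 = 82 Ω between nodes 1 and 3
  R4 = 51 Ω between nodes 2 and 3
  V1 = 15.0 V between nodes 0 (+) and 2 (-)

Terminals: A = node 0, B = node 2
Nodal analysis, taking node 2 as the 0 V reference.
Source V1 fixes V_0 = 15 V.
KCL at each unknown node (sum of currents leaving = 0; resistances in Ω):
  Node 1: (V_1 - 15)/62 + (V_1 - 0)/1300 + (V_1 - V_3)/82 = 0
  Node 3: (V_3 - V_1)/82 + (V_3 - 0)/51 = 0
Collecting terms (coefficients in siemens):
  0.02909·V_1 - 0.0122·V_3 = 0.2419
  0.0318·V_3 - 0.0122·V_1 = 0
Determinant D = (0.02909)(0.0318) - (-0.0122)(-0.0122) = 0.0007765
V_1 = [(0.2419)(0.0318) - (-0.0122)(0)]/D = 9.908 V
V_3 = [(0.02909)(0) - (0.2419)(-0.0122)]/D = 3.799 V
The requested potential is V_1 = 9.908 V.

Final answer: V_1 = 9.908 V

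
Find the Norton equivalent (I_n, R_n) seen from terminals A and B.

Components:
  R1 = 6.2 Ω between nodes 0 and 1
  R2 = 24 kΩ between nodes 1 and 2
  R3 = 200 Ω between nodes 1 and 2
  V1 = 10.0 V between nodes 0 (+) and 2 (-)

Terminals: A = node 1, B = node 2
Find the Thévenin equivalent first; then I_n = V_th/R_th and R_n = R_th.
Step 1 — V_th is the open-circuit voltage V_A - V_B (nothing connected across the terminals).
Nodal analysis, taking node 2 as the 0 V reference.
Source V1 fixes V_0 = 10 V.
KCL at each unknown node (sum of currents leaving = 0; resistances in Ω):
  Node 1: (V_1 - 10)/6.2 + (V_1 - 0)/24000 + (V_1 - 0)/200 = 0
Collecting terms: 0.1663 × V_1 = 1.613  =>  V_1 = 9.697 V
V_th = V_1 - V_2 = 9.697 - 0 = 9.697 V
Step 2 — R_th: zero the source — replace V1 by a short circuit (node 2 merges into node 0) — and find the resistance seen between A (node 1) and B (node 0).
Reduce the network between node 1 (A) and node 0 (B) by series/parallel combination:
  Rp1 = R1 ‖ R2 ‖ R3 (parallel, all between nodes 0 and 1) = 1/(1/6.2 + 1/24000 + 1/200) = 6.012 Ω
R_th = 6.012 Ω
I_n = V_th/R_th = 9.697/6.012 = 1.613 A, and R_n = R_th = 6.012 Ω

Final answer: I_n = 1.613 A, R_n = 6.012 Ω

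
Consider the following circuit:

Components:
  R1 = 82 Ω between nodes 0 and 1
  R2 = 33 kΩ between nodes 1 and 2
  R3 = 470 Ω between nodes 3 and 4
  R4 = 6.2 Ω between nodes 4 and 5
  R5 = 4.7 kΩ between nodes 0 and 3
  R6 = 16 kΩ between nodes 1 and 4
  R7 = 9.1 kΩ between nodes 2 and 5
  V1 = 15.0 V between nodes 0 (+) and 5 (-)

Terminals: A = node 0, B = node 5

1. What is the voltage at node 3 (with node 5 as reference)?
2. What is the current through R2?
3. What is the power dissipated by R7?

Nodal analysis, taking node 5 as the 0 V reference.
Source V1 fixes V_0 = 15 V.
KCL at each unknown node (sum of currents leaving = 0; resistances in Ω):
  Node 1: (V_1 - 15)/82 + (V_1 - V_2)/33000 + (V_1 - V_4)/16000 = 0
  Node 2: (V_2 - V_1)/33000 + (V_2 - 0)/9100 = 0
  Node 3: (V_3 - V_4)/470 + (V_3 - 15)/4700 = 0
  Node 4: (V_4 - V_3)/470 + (V_4 - 0)/6.2 + (V_4 - V_1)/16000 = 0
Collecting terms (coefficients in siemens):
  0.01229·V_1 - 0.0000303·V_2 - 0.0000625·V_4 = 0.1829
  0.0001402·V_2 - 0.0000303·V_1 = 0
  0.00234·V_3 - 0.002128·V_4 = 0.003191
  0.1635·V_4 - 0.0000625·V_1 - 0.002128·V_3 = 0
Solving these 4 simultaneous equations (Gaussian elimination) gives:
  V_1 = 14.89 V, V_2 = 3.22 V, V_3 = 1.385 V, V_4 = 0.02372 V
Part 1:
  Read off the nodal solution: V_3 = 1.385 V
Part 2:
  I_R2 = (V_1 - V_2)/R2 = (14.89 - 3.22)/33000 = 0.0003538 A
  Magnitude: I_R2 = 0.0003538 A
Part 3:
  I_R7 = (V_2 - V_5)/R7 = (3.22 - 0)/9100 = 0.0003538 A
  P_R7 = I_R7² × R7 = (0.0003538)² × 9100 = 0.001139 W

Final answers:
1. V_3 = 1.385 V
2. I_R2 = 0.0003538 A
3. P_R7 = 0.001139 W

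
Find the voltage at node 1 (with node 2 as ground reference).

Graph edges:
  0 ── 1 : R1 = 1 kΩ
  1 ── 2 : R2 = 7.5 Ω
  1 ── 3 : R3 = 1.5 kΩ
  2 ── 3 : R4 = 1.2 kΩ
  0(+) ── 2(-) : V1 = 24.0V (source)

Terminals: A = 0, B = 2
Nodal analysis, taking node 2 as the 0 V reference.
Source V1 fixes V_0 = 24 V.
KCL at each unknown node (sum of currents leaving = 0; resistances in Ω):
  Node 1: (V_1 - 24)/1000 + (V_1 - 0)/7.5 + (V_1 - V_3)/1500 = 0
  Node 3: (V_3 - V_1)/1500 + (V_3 - 0)/1200 = 0
Collecting terms (coefficients in siemens):
  0.135·V_1 - 0.0006667·V_3 = 0.024
  0.0015·V_3 - 0.0006667·V_1 = 0
Determinant D = (0.135)(0.0015) - (-0.0006667)(-0.0006667) = 0.0002021
V_1 = [(0.024)(0.0015) - (-0.0006667)(0)]/D = 0.1782 V
V_3 = [(0.135)(0) - (0.024)(-0.0006667)]/D = 0.07919 V
The requested potential is V_1 = 0.1782 V.

Final answer: V_1 = 0.1782 V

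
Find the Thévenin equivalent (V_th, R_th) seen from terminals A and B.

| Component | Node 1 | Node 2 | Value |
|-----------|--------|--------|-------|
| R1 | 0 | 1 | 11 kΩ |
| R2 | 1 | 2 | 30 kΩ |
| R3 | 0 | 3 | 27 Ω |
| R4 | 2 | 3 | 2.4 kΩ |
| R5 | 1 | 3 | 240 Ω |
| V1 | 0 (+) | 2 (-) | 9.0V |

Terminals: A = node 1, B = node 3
Step 1 — V_th is the open-circuit voltage V_A - V_B (nothing connected across the terminals).
Nodal analysis, taking node 2 as the 0 V reference.
Source V1 fixes V_0 = 9 V.
KCL at each unknown node (sum of currents leaving = 0; resistances in Ω):
  Node 1: (V_1 - 9)/11000 + (V_1 - 0)/30000 + (V_1 - V_3)/240 = 0
  Node 3: (V_3 - 9)/27 + (V_3 - 0)/2400 + (V_3 - V_1)/240 = 0
Collecting terms (coefficients in siemens):
  0.004291·V_1 - 0.004167·V_3 = 0.0008182
  0.04162·V_3 - 0.004167·V_1 = 0.3333
Determinant D = (0.004291)(0.04162) - (-0.004167)(-0.004167) = 0.0001612
V_1 = [(0.0008182)(0.04162) - (-0.004167)(0.3333)]/D = 8.826 V
V_3 = [(0.004291)(0.3333) - (0.0008182)(-0.004167)]/D = 8.892 V
V_th = V_1 - V_3 = 8.826 - 8.892 = -0.0668 V
Step 2 — R_th: zero the source — replace V1 by a short circuit (node 2 merges into node 0) — and find the resistance seen between A (node 1) and B (node 3).
Reduce the network between node 1 (A) and node 3 (B) by series/parallel combination:
  Rp1 = R1 ‖ R2 (parallel, both between nodes 0 and 1) = 1/(1/11000 + 1/30000) = 8049 Ω
  Rp2 = R3 ‖ R4 (parallel, both between nodes 0 and 3) = 1/(1/27 + 1/2400) = 26.7 Ω
  Rs1 = Rp1 + Rp2 (series, joined only at node 0) = 8049 + 26.7 = 8075 Ω
  Rp3 = R5 ‖ Rs1 (parallel, both between nodes 1 and 3) = 1/(1/240 + 1/8075) = 233.1 Ω
R_th = 233.1 Ω

Final answer: V_th = -0.0668 V, R_th = 233.1 Ω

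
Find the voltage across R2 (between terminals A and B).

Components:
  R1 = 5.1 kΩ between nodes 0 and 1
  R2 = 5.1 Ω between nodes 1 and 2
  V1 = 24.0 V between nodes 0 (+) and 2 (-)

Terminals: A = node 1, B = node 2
R1 and R2 are in series across V1 (node 0 → node 1 → node 2), and the output A–B is taken across R2, so this is a voltage divider.
Series current: I = V1/(R1 + R2) = 24/(5100 + 5.1) = 24/5105 = 0.004701 A
V_R2 = I × R2 = V1 × R2/(R1 + R2) = 24 × 5.1/5105 = 0.02398 V

Final answer: 0.02398 V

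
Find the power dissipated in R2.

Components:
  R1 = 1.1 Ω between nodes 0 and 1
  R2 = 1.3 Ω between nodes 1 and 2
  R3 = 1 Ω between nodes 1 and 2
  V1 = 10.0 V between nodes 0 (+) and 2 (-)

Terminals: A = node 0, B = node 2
Nodal analysis, taking node 2 as the 0 V reference.
Source V1 fixes V_0 = 10 V.
KCL at each unknown node (sum of currents leaving = 0; resistances in Ω):
  Node 1: (V_1 - 10)/1.1 + (V_1 - 0)/1.3 + (V_1 - 0)/1 = 0
Collecting terms: 2.678 × V_1 = 9.091  =>  V_1 = 3.394 V
I_R2 = (V_1 - V_2)/R2 = (3.394 - 0)/1.3 = 2.611 A
P_R2 = I_R2² × R2 = (2.611)² × 1.3 = 8.862 W

Final answer: 8.862 W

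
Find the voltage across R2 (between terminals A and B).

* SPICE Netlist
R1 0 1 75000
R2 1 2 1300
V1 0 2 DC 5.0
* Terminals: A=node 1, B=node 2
R1 and R2 are in series across V1 (node 0 → node 1 → node 2), and the output A–B is taken across R2, so this is a voltage divider.
Series current: I = V1/(R1 + R2) = 5/(75000 + 1300) = 5/76300 = 0.00006553 A
V_R2 = I × R2 = V1 × R2/(R1 + R2) = 5 × 1300/76300 = 0.08519 V

Final answer: 0.08519 V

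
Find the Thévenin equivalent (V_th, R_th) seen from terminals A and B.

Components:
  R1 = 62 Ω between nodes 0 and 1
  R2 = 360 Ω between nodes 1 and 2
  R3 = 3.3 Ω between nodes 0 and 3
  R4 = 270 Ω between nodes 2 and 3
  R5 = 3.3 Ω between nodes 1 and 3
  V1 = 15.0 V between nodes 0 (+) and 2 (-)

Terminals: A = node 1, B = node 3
Step 1 — V_th is the open-circuit voltage V_A - V_B (nothing connected across the terminals).
Nodal analysis, taking node 2 as the 0 V reference.
Source V1 fixes V_0 = 15 V.
KCL at each unknown node (sum of currents leaving = 0; resistances in Ω):
  Node 1: (V_1 - 15)/62 + (V_1 - 0)/360 + (V_1 - V_3)/3.3 = 0
  Node 3: (V_3 - 15)/3.3 + (V_3 - 0)/270 + (V_3 - V_1)/3.3 = 0
Collecting terms (coefficients in siemens):
  0.3219·V_1 - 0.303·V_3 = 0.2419
  0.6098·V_3 - 0.303·V_1 = 4.545
Determinant D = (0.3219)(0.6098) - (-0.303)(-0.303) = 0.1045
V_1 = [(0.2419)(0.6098) - (-0.303)(4.545)]/D = 14.6 V
V_3 = [(0.3219)(4.545) - (0.2419)(-0.303)]/D = 14.71 V
V_th = V_1 - V_3 = 14.6 - 14.71 = -0.1123 V
Step 2 — R_th: zero the source — replace V1 by a short circuit (node 2 merges into node 0) — and find the resistance seen between A (node 1) and B (node 3).
Reduce the network between node 1 (A) and node 3 (B) by series/parallel combination:
  Rp1 = R1 ‖ R2 (parallel, both between nodes 0 and 1) = 1/(1/62 + 1/360) = 52.89 Ω
  Rp2 = R3 ‖ R4 (parallel, both between nodes 0 and 3) = 1/(1/3.3 + 1/270) = 3.26 Ω
  Rs1 = Rp1 + Rp2 (series, joined only at node 0) = 52.89 + 3.26 = 56.15 Ω
  Rp3 = R5 ‖ Rs1 (parallel, both between nodes 1 and 3) = 1/(1/3.3 + 1/56.15) = 3.117 Ω
R_th = 3.117 Ω

Final answer: V_th = -0.1123 V, R_th = 3.117 Ω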